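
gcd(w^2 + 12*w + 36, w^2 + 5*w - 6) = w + 6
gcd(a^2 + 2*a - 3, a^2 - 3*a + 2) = a - 1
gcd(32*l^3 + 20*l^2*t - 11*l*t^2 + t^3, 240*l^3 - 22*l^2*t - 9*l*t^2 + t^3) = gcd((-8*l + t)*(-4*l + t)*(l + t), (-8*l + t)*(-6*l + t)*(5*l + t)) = -8*l + t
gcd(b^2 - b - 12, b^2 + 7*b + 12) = b + 3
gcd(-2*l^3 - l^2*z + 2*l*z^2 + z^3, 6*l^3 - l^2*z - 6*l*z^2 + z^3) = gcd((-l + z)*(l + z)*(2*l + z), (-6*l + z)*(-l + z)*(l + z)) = -l^2 + z^2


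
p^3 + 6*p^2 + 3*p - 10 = (p - 1)*(p + 2)*(p + 5)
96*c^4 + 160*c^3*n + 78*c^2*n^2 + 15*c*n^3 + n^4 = (c + n)*(4*c + n)^2*(6*c + n)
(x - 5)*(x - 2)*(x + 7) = x^3 - 39*x + 70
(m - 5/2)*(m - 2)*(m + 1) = m^3 - 7*m^2/2 + m/2 + 5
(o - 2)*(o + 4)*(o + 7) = o^3 + 9*o^2 + 6*o - 56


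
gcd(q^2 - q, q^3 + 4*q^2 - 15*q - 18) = 1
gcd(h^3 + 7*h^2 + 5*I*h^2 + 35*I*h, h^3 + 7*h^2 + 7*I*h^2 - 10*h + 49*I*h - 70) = h^2 + h*(7 + 5*I) + 35*I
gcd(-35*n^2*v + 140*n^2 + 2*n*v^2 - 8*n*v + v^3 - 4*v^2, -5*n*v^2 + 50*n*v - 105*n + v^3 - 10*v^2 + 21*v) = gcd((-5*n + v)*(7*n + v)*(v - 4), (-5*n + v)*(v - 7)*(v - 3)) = -5*n + v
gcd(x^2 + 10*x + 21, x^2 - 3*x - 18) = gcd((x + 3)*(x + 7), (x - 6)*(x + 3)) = x + 3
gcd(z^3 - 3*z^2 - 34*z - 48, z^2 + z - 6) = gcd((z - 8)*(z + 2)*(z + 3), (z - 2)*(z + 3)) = z + 3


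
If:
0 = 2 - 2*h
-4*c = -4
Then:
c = 1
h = 1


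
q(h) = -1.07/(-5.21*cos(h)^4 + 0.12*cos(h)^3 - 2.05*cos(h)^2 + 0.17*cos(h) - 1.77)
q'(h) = -1.07*(-20.84*sin(h)*cos(h)^3 + 0.36*sin(h)*cos(h)^2 - 4.1*sin(h)*cos(h) + 0.17*sin(h))/(-5.21*cos(h)^4 + 0.12*cos(h)^3 - 2.05*cos(h)^2 + 0.17*cos(h) - 1.77)^2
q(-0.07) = 0.12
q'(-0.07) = -0.02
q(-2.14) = 0.37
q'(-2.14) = 0.61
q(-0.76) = 0.26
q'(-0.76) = -0.46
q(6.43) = 0.13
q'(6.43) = 0.05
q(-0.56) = 0.19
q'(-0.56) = -0.27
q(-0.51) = 0.17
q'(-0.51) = -0.24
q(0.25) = 0.13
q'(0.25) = 0.09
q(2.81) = 0.13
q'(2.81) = -0.12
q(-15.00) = 0.22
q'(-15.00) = 0.37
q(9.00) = 0.15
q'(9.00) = -0.16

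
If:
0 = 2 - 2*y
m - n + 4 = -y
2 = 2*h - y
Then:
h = 3/2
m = n - 5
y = 1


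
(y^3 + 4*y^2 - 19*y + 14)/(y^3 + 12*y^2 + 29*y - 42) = (y - 2)/(y + 6)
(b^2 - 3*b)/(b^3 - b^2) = (b - 3)/(b*(b - 1))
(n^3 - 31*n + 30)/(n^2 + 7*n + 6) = (n^2 - 6*n + 5)/(n + 1)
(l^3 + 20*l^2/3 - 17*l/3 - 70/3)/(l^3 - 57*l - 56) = (3*l^2 - l - 10)/(3*(l^2 - 7*l - 8))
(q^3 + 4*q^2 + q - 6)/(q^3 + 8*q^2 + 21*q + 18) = (q - 1)/(q + 3)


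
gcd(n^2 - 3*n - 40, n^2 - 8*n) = n - 8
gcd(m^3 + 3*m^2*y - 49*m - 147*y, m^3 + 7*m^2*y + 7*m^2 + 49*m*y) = m + 7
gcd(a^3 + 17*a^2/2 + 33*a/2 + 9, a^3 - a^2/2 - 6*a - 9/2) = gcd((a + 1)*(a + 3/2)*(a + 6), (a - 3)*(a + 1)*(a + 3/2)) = a^2 + 5*a/2 + 3/2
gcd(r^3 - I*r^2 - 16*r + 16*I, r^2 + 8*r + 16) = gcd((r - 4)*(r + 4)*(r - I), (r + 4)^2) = r + 4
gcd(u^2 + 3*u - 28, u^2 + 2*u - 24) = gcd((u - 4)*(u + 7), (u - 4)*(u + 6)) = u - 4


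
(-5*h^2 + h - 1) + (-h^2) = -6*h^2 + h - 1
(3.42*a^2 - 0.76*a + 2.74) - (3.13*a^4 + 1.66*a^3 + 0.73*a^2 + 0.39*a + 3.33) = -3.13*a^4 - 1.66*a^3 + 2.69*a^2 - 1.15*a - 0.59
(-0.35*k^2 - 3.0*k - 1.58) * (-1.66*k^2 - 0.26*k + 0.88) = 0.581*k^4 + 5.071*k^3 + 3.0948*k^2 - 2.2292*k - 1.3904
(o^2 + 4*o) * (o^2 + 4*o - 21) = o^4 + 8*o^3 - 5*o^2 - 84*o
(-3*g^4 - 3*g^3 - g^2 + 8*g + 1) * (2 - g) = 3*g^5 - 3*g^4 - 5*g^3 - 10*g^2 + 15*g + 2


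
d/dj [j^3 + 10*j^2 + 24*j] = 3*j^2 + 20*j + 24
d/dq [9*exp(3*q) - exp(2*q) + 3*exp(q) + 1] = (27*exp(2*q) - 2*exp(q) + 3)*exp(q)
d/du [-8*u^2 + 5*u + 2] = 5 - 16*u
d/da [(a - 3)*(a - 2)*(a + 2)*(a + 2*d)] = 4*a^3 + 6*a^2*d - 9*a^2 - 12*a*d - 8*a - 8*d + 12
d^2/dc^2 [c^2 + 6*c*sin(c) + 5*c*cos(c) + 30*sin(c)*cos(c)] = -6*c*sin(c) - 5*c*cos(c) - 10*sin(c) - 60*sin(2*c) + 12*cos(c) + 2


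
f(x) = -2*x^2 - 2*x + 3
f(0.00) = 3.00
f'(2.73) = -12.92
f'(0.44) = -3.76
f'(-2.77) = 9.08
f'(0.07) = -2.28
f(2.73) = -17.37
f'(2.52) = -12.08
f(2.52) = -14.74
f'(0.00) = -2.00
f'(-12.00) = 46.00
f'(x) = -4*x - 2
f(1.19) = -2.21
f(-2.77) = -6.81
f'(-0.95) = 1.80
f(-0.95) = 3.10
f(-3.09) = -9.92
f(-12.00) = -261.00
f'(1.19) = -6.76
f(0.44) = 1.73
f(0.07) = 2.85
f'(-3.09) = 10.36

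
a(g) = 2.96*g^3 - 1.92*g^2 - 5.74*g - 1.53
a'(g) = 8.88*g^2 - 3.84*g - 5.74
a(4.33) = 177.92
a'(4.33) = 144.12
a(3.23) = 59.65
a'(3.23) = 74.50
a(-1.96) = -19.94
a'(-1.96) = 35.90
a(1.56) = -3.92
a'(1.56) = 9.88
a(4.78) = 250.44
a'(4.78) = 178.80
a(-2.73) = -60.39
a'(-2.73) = 70.92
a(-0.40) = 0.27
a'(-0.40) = -2.78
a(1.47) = -4.71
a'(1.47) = 7.80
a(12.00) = 4767.99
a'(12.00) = 1226.90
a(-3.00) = -81.51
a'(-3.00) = 85.70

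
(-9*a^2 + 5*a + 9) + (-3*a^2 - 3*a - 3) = -12*a^2 + 2*a + 6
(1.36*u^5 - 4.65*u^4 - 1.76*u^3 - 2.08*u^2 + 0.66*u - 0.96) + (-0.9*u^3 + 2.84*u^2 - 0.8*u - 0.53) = 1.36*u^5 - 4.65*u^4 - 2.66*u^3 + 0.76*u^2 - 0.14*u - 1.49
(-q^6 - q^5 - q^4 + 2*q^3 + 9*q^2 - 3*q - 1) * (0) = 0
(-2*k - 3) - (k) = -3*k - 3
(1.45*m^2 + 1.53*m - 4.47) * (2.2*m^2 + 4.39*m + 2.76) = 3.19*m^4 + 9.7315*m^3 + 0.8847*m^2 - 15.4005*m - 12.3372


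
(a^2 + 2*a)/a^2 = (a + 2)/a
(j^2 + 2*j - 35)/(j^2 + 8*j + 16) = (j^2 + 2*j - 35)/(j^2 + 8*j + 16)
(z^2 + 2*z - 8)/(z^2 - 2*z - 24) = (z - 2)/(z - 6)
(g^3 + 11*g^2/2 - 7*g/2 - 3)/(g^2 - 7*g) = (2*g^3 + 11*g^2 - 7*g - 6)/(2*g*(g - 7))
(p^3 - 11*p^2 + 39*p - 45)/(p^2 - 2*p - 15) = (p^2 - 6*p + 9)/(p + 3)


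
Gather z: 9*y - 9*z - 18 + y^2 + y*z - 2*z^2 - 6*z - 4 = y^2 + 9*y - 2*z^2 + z*(y - 15) - 22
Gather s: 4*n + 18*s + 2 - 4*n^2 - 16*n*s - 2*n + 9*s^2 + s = -4*n^2 + 2*n + 9*s^2 + s*(19 - 16*n) + 2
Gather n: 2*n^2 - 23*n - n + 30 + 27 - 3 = 2*n^2 - 24*n + 54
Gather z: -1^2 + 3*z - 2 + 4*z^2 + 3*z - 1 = 4*z^2 + 6*z - 4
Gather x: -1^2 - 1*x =-x - 1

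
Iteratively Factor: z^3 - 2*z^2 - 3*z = (z - 3)*(z^2 + z) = z*(z - 3)*(z + 1)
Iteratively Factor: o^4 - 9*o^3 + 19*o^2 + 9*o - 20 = (o - 1)*(o^3 - 8*o^2 + 11*o + 20) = (o - 5)*(o - 1)*(o^2 - 3*o - 4) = (o - 5)*(o - 1)*(o + 1)*(o - 4)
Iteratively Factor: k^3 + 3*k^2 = (k)*(k^2 + 3*k) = k^2*(k + 3)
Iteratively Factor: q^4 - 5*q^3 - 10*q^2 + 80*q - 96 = (q - 3)*(q^3 - 2*q^2 - 16*q + 32) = (q - 4)*(q - 3)*(q^2 + 2*q - 8) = (q - 4)*(q - 3)*(q - 2)*(q + 4)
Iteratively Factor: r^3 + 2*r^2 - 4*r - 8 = (r + 2)*(r^2 - 4) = (r - 2)*(r + 2)*(r + 2)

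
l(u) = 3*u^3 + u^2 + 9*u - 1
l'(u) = 9*u^2 + 2*u + 9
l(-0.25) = -3.23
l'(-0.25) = 9.06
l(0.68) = 6.53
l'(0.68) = 14.52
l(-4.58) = -309.46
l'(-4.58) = 188.63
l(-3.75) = -178.89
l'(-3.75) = 128.06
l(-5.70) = -575.39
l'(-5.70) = 290.01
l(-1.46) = -21.34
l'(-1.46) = 25.26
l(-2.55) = -67.19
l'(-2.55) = 62.42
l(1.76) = 34.29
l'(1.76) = 40.40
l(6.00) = 737.00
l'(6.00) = 345.00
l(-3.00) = -100.00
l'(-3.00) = 84.00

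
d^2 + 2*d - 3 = (d - 1)*(d + 3)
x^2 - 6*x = x*(x - 6)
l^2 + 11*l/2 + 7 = (l + 2)*(l + 7/2)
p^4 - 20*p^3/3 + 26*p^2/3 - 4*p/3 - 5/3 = (p - 5)*(p - 1)^2*(p + 1/3)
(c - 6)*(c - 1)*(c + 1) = c^3 - 6*c^2 - c + 6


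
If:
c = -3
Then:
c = -3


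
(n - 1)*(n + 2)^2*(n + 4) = n^4 + 7*n^3 + 12*n^2 - 4*n - 16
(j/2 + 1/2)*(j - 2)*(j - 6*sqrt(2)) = j^3/2 - 3*sqrt(2)*j^2 - j^2/2 - j + 3*sqrt(2)*j + 6*sqrt(2)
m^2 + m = m*(m + 1)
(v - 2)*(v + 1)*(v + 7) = v^3 + 6*v^2 - 9*v - 14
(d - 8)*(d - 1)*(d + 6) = d^3 - 3*d^2 - 46*d + 48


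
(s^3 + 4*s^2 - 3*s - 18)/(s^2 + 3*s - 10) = (s^2 + 6*s + 9)/(s + 5)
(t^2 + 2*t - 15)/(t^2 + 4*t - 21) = (t + 5)/(t + 7)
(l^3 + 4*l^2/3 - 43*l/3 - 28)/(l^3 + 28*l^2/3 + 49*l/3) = (l^2 - l - 12)/(l*(l + 7))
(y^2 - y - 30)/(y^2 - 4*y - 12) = (y + 5)/(y + 2)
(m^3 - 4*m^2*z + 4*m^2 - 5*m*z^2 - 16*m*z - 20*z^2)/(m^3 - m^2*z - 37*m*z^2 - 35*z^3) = (-m^2 + 5*m*z - 4*m + 20*z)/(-m^2 + 2*m*z + 35*z^2)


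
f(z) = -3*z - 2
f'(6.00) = -3.00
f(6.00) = -20.00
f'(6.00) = -3.00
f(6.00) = -20.00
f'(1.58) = -3.00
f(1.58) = -6.74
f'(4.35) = -3.00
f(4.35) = -15.05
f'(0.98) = -3.00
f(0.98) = -4.94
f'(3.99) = -3.00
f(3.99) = -13.97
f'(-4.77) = -3.00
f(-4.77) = 12.31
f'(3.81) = -3.00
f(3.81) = -13.43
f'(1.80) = -3.00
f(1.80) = -7.40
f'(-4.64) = -3.00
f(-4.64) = 11.92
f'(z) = -3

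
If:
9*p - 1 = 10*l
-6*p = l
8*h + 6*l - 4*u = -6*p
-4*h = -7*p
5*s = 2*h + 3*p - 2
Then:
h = 7/276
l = -2/23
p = 1/69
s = -263/690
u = -4/69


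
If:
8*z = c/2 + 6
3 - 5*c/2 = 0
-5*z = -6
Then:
No Solution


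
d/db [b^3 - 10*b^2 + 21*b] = 3*b^2 - 20*b + 21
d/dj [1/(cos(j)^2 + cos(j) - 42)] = (2*cos(j) + 1)*sin(j)/(cos(j)^2 + cos(j) - 42)^2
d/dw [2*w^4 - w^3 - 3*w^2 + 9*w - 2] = 8*w^3 - 3*w^2 - 6*w + 9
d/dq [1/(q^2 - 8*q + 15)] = 2*(4 - q)/(q^2 - 8*q + 15)^2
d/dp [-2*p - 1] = -2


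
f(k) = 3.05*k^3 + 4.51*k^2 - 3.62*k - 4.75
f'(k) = 9.15*k^2 + 9.02*k - 3.62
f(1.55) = 11.83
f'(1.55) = 32.34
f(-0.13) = -4.21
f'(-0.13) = -4.64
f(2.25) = 44.68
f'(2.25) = 63.00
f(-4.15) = -130.05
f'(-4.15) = 116.53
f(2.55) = 65.92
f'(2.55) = 78.88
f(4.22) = 289.50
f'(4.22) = 197.39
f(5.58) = 645.39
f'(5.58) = 331.61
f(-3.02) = -36.69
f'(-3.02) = 52.59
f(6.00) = 794.69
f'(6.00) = 379.90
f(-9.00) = -1830.31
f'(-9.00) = 656.35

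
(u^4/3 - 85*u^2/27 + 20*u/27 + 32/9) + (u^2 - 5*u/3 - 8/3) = u^4/3 - 58*u^2/27 - 25*u/27 + 8/9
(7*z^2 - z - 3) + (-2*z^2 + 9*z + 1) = 5*z^2 + 8*z - 2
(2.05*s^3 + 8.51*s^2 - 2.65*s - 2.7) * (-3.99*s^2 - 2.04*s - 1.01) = -8.1795*s^5 - 38.1369*s^4 - 8.8574*s^3 + 7.5839*s^2 + 8.1845*s + 2.727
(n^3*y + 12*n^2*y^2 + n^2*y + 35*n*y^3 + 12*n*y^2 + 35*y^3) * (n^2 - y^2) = n^5*y + 12*n^4*y^2 + n^4*y + 34*n^3*y^3 + 12*n^3*y^2 - 12*n^2*y^4 + 34*n^2*y^3 - 35*n*y^5 - 12*n*y^4 - 35*y^5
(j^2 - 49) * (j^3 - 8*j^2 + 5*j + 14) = j^5 - 8*j^4 - 44*j^3 + 406*j^2 - 245*j - 686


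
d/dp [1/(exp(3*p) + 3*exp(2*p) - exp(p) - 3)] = (-3*exp(2*p) - 6*exp(p) + 1)*exp(p)/(exp(3*p) + 3*exp(2*p) - exp(p) - 3)^2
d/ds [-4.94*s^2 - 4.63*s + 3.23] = -9.88*s - 4.63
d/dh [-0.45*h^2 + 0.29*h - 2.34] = 0.29 - 0.9*h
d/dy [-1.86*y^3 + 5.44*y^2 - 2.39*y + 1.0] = -5.58*y^2 + 10.88*y - 2.39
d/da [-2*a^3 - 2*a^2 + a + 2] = -6*a^2 - 4*a + 1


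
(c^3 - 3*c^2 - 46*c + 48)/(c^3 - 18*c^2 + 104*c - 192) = (c^2 + 5*c - 6)/(c^2 - 10*c + 24)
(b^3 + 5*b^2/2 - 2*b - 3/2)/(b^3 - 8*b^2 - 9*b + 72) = (2*b^2 - b - 1)/(2*(b^2 - 11*b + 24))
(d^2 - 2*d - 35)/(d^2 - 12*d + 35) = (d + 5)/(d - 5)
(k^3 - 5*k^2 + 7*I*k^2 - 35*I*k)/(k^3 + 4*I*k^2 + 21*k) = (k - 5)/(k - 3*I)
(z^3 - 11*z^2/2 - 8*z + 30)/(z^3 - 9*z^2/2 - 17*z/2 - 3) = (2*z^2 + z - 10)/(2*z^2 + 3*z + 1)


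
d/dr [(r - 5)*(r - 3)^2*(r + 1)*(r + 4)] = 5*r^4 - 24*r^3 - 36*r^2 + 212*r - 69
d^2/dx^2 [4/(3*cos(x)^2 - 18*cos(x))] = 2*(-2*(1 - cos(2*x))^2 - 45*cos(x) - 38*cos(2*x) + 9*cos(3*x) + 114)/(3*(cos(x) - 6)^3*cos(x)^3)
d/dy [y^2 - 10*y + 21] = 2*y - 10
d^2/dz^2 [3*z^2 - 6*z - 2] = 6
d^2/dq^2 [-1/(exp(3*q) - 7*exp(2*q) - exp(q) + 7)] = (-2*(-3*exp(2*q) + 14*exp(q) + 1)^2*exp(q) + (9*exp(2*q) - 28*exp(q) - 1)*(exp(3*q) - 7*exp(2*q) - exp(q) + 7))*exp(q)/(exp(3*q) - 7*exp(2*q) - exp(q) + 7)^3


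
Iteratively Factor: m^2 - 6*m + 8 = (m - 4)*(m - 2)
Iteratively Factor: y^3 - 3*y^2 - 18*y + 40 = (y - 5)*(y^2 + 2*y - 8) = (y - 5)*(y - 2)*(y + 4)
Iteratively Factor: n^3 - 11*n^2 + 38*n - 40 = (n - 5)*(n^2 - 6*n + 8) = (n - 5)*(n - 2)*(n - 4)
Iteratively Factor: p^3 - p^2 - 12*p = (p - 4)*(p^2 + 3*p) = (p - 4)*(p + 3)*(p)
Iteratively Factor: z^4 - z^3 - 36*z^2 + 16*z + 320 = (z + 4)*(z^3 - 5*z^2 - 16*z + 80) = (z - 4)*(z + 4)*(z^2 - z - 20) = (z - 4)*(z + 4)^2*(z - 5)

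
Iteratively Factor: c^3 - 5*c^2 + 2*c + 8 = (c - 4)*(c^2 - c - 2) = (c - 4)*(c + 1)*(c - 2)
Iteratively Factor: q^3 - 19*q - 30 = (q + 2)*(q^2 - 2*q - 15) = (q - 5)*(q + 2)*(q + 3)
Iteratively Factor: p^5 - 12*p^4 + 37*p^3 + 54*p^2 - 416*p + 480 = (p - 2)*(p^4 - 10*p^3 + 17*p^2 + 88*p - 240) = (p - 4)*(p - 2)*(p^3 - 6*p^2 - 7*p + 60) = (p - 4)^2*(p - 2)*(p^2 - 2*p - 15) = (p - 4)^2*(p - 2)*(p + 3)*(p - 5)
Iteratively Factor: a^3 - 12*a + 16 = (a - 2)*(a^2 + 2*a - 8) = (a - 2)*(a + 4)*(a - 2)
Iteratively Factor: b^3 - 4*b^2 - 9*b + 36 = (b - 4)*(b^2 - 9) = (b - 4)*(b + 3)*(b - 3)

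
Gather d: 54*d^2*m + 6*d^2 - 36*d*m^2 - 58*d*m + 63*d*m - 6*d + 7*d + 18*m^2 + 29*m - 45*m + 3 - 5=d^2*(54*m + 6) + d*(-36*m^2 + 5*m + 1) + 18*m^2 - 16*m - 2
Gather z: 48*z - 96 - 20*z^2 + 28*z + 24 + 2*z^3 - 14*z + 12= 2*z^3 - 20*z^2 + 62*z - 60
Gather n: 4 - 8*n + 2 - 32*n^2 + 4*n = -32*n^2 - 4*n + 6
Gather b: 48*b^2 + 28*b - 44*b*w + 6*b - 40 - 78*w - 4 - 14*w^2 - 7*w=48*b^2 + b*(34 - 44*w) - 14*w^2 - 85*w - 44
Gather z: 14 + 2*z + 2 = 2*z + 16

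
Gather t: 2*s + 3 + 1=2*s + 4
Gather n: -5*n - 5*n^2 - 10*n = -5*n^2 - 15*n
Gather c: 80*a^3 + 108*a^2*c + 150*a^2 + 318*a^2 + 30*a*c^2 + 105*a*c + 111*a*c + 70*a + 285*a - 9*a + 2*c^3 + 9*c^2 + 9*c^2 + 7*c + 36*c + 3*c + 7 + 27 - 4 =80*a^3 + 468*a^2 + 346*a + 2*c^3 + c^2*(30*a + 18) + c*(108*a^2 + 216*a + 46) + 30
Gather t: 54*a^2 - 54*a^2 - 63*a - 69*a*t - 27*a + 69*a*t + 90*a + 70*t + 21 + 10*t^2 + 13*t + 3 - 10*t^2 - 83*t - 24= 0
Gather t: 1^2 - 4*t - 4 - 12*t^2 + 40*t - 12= -12*t^2 + 36*t - 15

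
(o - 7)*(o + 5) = o^2 - 2*o - 35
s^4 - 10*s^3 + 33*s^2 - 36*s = s*(s - 4)*(s - 3)^2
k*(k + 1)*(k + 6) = k^3 + 7*k^2 + 6*k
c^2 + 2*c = c*(c + 2)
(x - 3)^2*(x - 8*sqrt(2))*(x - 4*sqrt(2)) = x^4 - 12*sqrt(2)*x^3 - 6*x^3 + 73*x^2 + 72*sqrt(2)*x^2 - 384*x - 108*sqrt(2)*x + 576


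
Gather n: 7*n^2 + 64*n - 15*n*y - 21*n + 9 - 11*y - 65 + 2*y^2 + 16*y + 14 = 7*n^2 + n*(43 - 15*y) + 2*y^2 + 5*y - 42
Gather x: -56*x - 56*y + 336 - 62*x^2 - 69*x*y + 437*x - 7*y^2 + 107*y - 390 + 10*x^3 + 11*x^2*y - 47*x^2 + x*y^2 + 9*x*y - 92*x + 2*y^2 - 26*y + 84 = 10*x^3 + x^2*(11*y - 109) + x*(y^2 - 60*y + 289) - 5*y^2 + 25*y + 30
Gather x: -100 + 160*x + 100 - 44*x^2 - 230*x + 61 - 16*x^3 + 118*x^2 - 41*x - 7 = -16*x^3 + 74*x^2 - 111*x + 54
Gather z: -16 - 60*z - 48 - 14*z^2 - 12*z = -14*z^2 - 72*z - 64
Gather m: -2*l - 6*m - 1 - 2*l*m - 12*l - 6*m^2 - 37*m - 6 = -14*l - 6*m^2 + m*(-2*l - 43) - 7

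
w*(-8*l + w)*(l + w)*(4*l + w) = -32*l^3*w - 36*l^2*w^2 - 3*l*w^3 + w^4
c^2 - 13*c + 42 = (c - 7)*(c - 6)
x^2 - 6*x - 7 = (x - 7)*(x + 1)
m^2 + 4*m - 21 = (m - 3)*(m + 7)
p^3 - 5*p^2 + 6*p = p*(p - 3)*(p - 2)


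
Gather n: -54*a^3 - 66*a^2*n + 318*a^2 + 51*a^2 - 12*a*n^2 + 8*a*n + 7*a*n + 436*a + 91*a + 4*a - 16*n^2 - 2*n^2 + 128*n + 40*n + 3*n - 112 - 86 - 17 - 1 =-54*a^3 + 369*a^2 + 531*a + n^2*(-12*a - 18) + n*(-66*a^2 + 15*a + 171) - 216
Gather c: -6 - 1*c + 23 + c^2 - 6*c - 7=c^2 - 7*c + 10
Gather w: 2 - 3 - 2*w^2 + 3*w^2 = w^2 - 1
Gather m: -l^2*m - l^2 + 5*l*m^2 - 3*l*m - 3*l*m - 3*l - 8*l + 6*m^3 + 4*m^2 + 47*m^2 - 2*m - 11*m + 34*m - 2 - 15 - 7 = -l^2 - 11*l + 6*m^3 + m^2*(5*l + 51) + m*(-l^2 - 6*l + 21) - 24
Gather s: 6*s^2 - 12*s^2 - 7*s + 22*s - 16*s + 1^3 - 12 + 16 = -6*s^2 - s + 5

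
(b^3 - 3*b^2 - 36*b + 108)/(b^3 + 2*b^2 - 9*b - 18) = (b^2 - 36)/(b^2 + 5*b + 6)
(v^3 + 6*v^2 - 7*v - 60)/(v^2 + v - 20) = (v^2 + v - 12)/(v - 4)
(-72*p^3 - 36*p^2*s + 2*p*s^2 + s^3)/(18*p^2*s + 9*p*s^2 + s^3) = (-12*p^2 - 4*p*s + s^2)/(s*(3*p + s))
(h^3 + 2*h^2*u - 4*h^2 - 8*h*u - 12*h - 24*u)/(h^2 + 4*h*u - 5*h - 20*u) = (h^3 + 2*h^2*u - 4*h^2 - 8*h*u - 12*h - 24*u)/(h^2 + 4*h*u - 5*h - 20*u)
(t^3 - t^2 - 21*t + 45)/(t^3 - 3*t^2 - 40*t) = (t^2 - 6*t + 9)/(t*(t - 8))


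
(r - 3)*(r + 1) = r^2 - 2*r - 3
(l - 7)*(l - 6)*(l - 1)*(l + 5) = l^4 - 9*l^3 - 15*l^2 + 233*l - 210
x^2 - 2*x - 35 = (x - 7)*(x + 5)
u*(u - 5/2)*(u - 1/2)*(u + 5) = u^4 + 2*u^3 - 55*u^2/4 + 25*u/4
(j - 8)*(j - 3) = j^2 - 11*j + 24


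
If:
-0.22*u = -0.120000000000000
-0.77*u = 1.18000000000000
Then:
No Solution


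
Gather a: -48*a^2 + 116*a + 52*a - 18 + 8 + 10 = -48*a^2 + 168*a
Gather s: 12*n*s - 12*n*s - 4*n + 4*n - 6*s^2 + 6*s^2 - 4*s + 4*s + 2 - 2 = 0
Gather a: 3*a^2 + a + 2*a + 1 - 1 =3*a^2 + 3*a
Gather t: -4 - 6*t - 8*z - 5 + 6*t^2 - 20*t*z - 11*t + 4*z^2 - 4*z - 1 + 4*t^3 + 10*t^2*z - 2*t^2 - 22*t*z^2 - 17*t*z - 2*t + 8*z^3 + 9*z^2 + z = 4*t^3 + t^2*(10*z + 4) + t*(-22*z^2 - 37*z - 19) + 8*z^3 + 13*z^2 - 11*z - 10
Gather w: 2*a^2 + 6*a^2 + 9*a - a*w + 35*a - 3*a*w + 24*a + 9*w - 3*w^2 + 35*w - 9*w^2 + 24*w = 8*a^2 + 68*a - 12*w^2 + w*(68 - 4*a)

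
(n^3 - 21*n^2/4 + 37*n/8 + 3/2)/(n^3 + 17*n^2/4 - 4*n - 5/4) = (n^2 - 11*n/2 + 6)/(n^2 + 4*n - 5)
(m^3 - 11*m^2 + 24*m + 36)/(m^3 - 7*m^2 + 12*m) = (m^3 - 11*m^2 + 24*m + 36)/(m*(m^2 - 7*m + 12))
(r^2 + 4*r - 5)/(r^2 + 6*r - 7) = (r + 5)/(r + 7)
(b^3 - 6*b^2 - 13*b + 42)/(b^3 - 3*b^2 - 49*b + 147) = (b^2 + b - 6)/(b^2 + 4*b - 21)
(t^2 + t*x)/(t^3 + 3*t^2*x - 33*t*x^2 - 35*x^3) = t/(t^2 + 2*t*x - 35*x^2)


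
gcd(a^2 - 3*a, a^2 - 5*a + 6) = a - 3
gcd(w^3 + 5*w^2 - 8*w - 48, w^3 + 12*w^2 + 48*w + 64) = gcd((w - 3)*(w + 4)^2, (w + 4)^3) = w^2 + 8*w + 16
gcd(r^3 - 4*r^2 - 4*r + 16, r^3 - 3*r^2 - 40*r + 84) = r - 2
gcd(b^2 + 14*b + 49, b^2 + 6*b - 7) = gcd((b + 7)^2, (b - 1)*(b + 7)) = b + 7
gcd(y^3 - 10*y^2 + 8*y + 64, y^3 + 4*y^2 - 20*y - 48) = y^2 - 2*y - 8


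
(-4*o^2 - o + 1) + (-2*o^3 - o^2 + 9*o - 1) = -2*o^3 - 5*o^2 + 8*o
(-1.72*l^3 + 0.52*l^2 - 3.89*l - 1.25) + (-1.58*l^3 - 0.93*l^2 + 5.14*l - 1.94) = -3.3*l^3 - 0.41*l^2 + 1.25*l - 3.19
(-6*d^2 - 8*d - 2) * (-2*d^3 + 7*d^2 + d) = 12*d^5 - 26*d^4 - 58*d^3 - 22*d^2 - 2*d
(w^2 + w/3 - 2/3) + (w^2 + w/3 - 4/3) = 2*w^2 + 2*w/3 - 2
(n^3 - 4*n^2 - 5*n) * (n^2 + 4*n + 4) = n^5 - 17*n^3 - 36*n^2 - 20*n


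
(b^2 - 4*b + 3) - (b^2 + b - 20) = 23 - 5*b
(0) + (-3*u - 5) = -3*u - 5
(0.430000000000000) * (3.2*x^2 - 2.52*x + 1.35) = 1.376*x^2 - 1.0836*x + 0.5805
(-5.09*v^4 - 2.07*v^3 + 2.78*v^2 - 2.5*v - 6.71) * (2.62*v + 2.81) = -13.3358*v^5 - 19.7263*v^4 + 1.4669*v^3 + 1.2618*v^2 - 24.6052*v - 18.8551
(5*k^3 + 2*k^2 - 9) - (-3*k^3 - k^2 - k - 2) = 8*k^3 + 3*k^2 + k - 7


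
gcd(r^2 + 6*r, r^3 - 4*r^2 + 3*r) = r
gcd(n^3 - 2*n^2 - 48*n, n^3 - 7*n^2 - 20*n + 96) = n - 8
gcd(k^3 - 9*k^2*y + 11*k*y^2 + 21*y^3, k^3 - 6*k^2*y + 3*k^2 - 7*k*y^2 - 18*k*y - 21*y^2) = -k^2 + 6*k*y + 7*y^2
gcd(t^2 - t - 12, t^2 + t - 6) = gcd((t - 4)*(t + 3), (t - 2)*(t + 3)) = t + 3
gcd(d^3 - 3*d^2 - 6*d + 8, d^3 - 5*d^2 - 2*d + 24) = d^2 - 2*d - 8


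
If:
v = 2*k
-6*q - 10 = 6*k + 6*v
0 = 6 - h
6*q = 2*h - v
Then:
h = 6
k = -11/8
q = 59/24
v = -11/4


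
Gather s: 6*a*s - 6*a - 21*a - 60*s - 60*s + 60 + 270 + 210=-27*a + s*(6*a - 120) + 540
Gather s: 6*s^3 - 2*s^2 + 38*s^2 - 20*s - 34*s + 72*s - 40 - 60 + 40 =6*s^3 + 36*s^2 + 18*s - 60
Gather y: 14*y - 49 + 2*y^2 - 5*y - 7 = 2*y^2 + 9*y - 56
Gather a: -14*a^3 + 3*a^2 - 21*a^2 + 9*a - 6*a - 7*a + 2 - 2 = -14*a^3 - 18*a^2 - 4*a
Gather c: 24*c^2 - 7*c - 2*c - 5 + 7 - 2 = 24*c^2 - 9*c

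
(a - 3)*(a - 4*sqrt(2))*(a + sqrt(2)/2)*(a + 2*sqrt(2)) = a^4 - 3*a^3 - 3*sqrt(2)*a^3/2 - 18*a^2 + 9*sqrt(2)*a^2/2 - 8*sqrt(2)*a + 54*a + 24*sqrt(2)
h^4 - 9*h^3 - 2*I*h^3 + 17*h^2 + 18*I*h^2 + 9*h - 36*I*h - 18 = (h - 6)*(h - 3)*(h - I)^2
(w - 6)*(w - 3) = w^2 - 9*w + 18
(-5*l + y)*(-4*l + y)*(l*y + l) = 20*l^3*y + 20*l^3 - 9*l^2*y^2 - 9*l^2*y + l*y^3 + l*y^2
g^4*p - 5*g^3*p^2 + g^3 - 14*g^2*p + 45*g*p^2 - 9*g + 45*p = (g - 3)*(g + 3)*(g - 5*p)*(g*p + 1)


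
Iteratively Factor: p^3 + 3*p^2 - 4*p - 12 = (p + 2)*(p^2 + p - 6) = (p - 2)*(p + 2)*(p + 3)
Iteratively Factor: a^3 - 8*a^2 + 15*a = (a - 5)*(a^2 - 3*a) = (a - 5)*(a - 3)*(a)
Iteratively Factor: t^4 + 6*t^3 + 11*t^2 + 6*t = (t + 3)*(t^3 + 3*t^2 + 2*t) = (t + 1)*(t + 3)*(t^2 + 2*t) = (t + 1)*(t + 2)*(t + 3)*(t)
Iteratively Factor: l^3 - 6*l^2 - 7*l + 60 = (l - 4)*(l^2 - 2*l - 15) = (l - 5)*(l - 4)*(l + 3)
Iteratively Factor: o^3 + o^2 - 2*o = (o - 1)*(o^2 + 2*o) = o*(o - 1)*(o + 2)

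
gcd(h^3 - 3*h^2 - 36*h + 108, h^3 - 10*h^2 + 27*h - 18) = h^2 - 9*h + 18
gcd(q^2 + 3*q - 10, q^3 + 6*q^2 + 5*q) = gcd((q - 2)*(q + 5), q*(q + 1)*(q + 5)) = q + 5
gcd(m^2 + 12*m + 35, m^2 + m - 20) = m + 5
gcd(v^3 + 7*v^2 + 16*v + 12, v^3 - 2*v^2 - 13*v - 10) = v + 2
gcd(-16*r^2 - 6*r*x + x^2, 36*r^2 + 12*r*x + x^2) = 1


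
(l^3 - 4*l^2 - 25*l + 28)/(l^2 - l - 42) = (l^2 + 3*l - 4)/(l + 6)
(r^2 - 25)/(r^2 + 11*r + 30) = (r - 5)/(r + 6)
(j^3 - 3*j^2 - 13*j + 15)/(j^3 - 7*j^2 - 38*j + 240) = (j^2 + 2*j - 3)/(j^2 - 2*j - 48)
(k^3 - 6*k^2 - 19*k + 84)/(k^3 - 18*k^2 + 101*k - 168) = (k + 4)/(k - 8)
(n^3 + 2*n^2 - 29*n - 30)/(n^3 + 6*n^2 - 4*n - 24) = (n^2 - 4*n - 5)/(n^2 - 4)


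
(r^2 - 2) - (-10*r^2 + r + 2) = 11*r^2 - r - 4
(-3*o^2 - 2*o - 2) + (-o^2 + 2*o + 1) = -4*o^2 - 1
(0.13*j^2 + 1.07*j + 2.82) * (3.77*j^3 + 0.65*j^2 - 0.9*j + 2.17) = 0.4901*j^5 + 4.1184*j^4 + 11.2099*j^3 + 1.1521*j^2 - 0.2161*j + 6.1194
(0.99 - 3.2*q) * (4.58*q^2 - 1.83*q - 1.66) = -14.656*q^3 + 10.3902*q^2 + 3.5003*q - 1.6434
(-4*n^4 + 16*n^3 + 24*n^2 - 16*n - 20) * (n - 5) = -4*n^5 + 36*n^4 - 56*n^3 - 136*n^2 + 60*n + 100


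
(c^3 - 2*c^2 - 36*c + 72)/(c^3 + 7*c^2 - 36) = (c - 6)/(c + 3)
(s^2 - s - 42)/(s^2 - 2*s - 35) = (s + 6)/(s + 5)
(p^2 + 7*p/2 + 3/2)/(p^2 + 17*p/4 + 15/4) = 2*(2*p + 1)/(4*p + 5)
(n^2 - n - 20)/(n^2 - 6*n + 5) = (n + 4)/(n - 1)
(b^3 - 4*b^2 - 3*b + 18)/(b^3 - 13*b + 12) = (b^2 - b - 6)/(b^2 + 3*b - 4)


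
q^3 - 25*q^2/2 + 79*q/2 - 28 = (q - 8)*(q - 7/2)*(q - 1)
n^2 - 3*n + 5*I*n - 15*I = (n - 3)*(n + 5*I)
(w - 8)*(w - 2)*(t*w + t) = t*w^3 - 9*t*w^2 + 6*t*w + 16*t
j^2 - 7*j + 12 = (j - 4)*(j - 3)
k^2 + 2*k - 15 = (k - 3)*(k + 5)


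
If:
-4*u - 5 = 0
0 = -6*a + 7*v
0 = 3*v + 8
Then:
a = -28/9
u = -5/4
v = -8/3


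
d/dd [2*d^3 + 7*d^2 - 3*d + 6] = 6*d^2 + 14*d - 3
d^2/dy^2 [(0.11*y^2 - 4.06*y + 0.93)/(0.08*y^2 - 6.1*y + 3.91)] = (0.0553920000000001*y^3 - 0.170736000000002*y^2 + 4.89676799999995*y - 121.677946)/(0.000512*y^6 - 0.11712*y^5 + 9.005472*y^4 - 238.42948*y^3 + 440.142444*y^2 - 279.77223*y + 59.776471)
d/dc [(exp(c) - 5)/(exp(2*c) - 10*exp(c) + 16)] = (-2*(exp(c) - 5)^2 + exp(2*c) - 10*exp(c) + 16)*exp(c)/(exp(2*c) - 10*exp(c) + 16)^2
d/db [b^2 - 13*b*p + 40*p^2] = 2*b - 13*p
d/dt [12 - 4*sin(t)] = -4*cos(t)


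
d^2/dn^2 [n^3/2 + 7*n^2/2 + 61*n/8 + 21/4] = 3*n + 7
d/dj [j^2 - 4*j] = 2*j - 4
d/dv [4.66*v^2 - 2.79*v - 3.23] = 9.32*v - 2.79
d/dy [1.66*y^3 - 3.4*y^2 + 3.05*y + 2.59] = 4.98*y^2 - 6.8*y + 3.05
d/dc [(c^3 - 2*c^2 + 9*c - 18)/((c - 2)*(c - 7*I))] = (c^2 - 14*I*c - 9)/(c^2 - 14*I*c - 49)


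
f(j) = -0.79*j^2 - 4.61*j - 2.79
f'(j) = -1.58*j - 4.61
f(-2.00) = 3.27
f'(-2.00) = -1.45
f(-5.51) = -1.37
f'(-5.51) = 4.10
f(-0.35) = -1.27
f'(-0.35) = -4.06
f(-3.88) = 3.20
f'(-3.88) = 1.52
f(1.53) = -11.69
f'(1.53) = -7.03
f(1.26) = -9.85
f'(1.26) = -6.60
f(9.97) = -127.28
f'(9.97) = -20.36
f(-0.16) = -2.07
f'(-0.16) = -4.36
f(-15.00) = -111.39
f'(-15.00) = 19.09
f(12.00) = -171.87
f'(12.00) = -23.57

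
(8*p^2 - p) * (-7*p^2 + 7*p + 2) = -56*p^4 + 63*p^3 + 9*p^2 - 2*p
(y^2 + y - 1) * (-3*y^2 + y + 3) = -3*y^4 - 2*y^3 + 7*y^2 + 2*y - 3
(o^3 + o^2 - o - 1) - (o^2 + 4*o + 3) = o^3 - 5*o - 4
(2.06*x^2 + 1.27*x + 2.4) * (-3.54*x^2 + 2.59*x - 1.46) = -7.2924*x^4 + 0.8396*x^3 - 8.2143*x^2 + 4.3618*x - 3.504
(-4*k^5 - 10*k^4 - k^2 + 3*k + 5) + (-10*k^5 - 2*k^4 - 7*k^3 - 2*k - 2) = -14*k^5 - 12*k^4 - 7*k^3 - k^2 + k + 3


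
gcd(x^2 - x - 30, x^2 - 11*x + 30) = x - 6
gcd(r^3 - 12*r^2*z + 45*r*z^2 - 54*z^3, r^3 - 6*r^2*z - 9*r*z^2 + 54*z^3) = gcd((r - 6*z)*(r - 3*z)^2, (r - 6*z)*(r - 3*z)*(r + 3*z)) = r^2 - 9*r*z + 18*z^2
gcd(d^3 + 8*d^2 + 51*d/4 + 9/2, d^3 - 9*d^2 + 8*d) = 1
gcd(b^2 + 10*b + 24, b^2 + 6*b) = b + 6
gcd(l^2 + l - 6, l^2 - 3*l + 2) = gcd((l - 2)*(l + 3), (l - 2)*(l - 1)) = l - 2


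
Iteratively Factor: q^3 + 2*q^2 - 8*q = (q)*(q^2 + 2*q - 8) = q*(q + 4)*(q - 2)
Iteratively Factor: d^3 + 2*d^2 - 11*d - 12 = (d + 1)*(d^2 + d - 12) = (d + 1)*(d + 4)*(d - 3)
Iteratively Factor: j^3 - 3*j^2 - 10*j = (j + 2)*(j^2 - 5*j) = j*(j + 2)*(j - 5)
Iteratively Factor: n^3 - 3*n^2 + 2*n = (n - 2)*(n^2 - n) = n*(n - 2)*(n - 1)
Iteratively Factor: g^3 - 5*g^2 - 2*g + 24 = (g - 4)*(g^2 - g - 6) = (g - 4)*(g + 2)*(g - 3)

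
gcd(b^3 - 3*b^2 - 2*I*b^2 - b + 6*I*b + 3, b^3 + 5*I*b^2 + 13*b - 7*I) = b^2 - 2*I*b - 1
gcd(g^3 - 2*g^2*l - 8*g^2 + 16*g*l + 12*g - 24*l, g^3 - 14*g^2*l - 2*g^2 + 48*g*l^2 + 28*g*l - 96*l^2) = g - 2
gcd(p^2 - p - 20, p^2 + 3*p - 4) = p + 4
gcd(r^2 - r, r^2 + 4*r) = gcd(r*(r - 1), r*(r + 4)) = r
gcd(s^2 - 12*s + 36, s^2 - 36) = s - 6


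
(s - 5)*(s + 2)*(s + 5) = s^3 + 2*s^2 - 25*s - 50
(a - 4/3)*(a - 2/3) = a^2 - 2*a + 8/9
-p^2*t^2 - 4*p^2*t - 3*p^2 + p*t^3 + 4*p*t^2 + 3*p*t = (-p + t)*(t + 3)*(p*t + p)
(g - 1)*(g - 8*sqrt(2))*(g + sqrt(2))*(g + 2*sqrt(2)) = g^4 - 5*sqrt(2)*g^3 - g^3 - 44*g^2 + 5*sqrt(2)*g^2 - 32*sqrt(2)*g + 44*g + 32*sqrt(2)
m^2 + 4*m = m*(m + 4)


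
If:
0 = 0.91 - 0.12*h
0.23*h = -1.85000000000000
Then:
No Solution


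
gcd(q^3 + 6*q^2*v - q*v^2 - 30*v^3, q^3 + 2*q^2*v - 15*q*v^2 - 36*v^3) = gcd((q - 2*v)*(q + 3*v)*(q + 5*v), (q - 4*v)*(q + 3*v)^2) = q + 3*v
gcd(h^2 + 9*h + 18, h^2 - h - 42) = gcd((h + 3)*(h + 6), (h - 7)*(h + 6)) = h + 6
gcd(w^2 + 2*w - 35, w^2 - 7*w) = 1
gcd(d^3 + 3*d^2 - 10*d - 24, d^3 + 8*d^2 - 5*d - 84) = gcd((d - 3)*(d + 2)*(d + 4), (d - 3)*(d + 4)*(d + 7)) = d^2 + d - 12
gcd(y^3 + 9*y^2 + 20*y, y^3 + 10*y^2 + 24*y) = y^2 + 4*y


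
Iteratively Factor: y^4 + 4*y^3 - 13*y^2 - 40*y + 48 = (y + 4)*(y^3 - 13*y + 12) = (y - 1)*(y + 4)*(y^2 + y - 12) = (y - 1)*(y + 4)^2*(y - 3)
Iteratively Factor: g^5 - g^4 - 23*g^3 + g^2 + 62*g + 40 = (g - 2)*(g^4 + g^3 - 21*g^2 - 41*g - 20) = (g - 2)*(g + 1)*(g^3 - 21*g - 20) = (g - 5)*(g - 2)*(g + 1)*(g^2 + 5*g + 4) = (g - 5)*(g - 2)*(g + 1)^2*(g + 4)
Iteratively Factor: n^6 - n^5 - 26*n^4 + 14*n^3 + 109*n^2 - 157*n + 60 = (n + 4)*(n^5 - 5*n^4 - 6*n^3 + 38*n^2 - 43*n + 15) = (n - 5)*(n + 4)*(n^4 - 6*n^2 + 8*n - 3) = (n - 5)*(n - 1)*(n + 4)*(n^3 + n^2 - 5*n + 3) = (n - 5)*(n - 1)^2*(n + 4)*(n^2 + 2*n - 3) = (n - 5)*(n - 1)^2*(n + 3)*(n + 4)*(n - 1)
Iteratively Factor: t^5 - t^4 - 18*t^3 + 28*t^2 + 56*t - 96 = (t - 2)*(t^4 + t^3 - 16*t^2 - 4*t + 48) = (t - 3)*(t - 2)*(t^3 + 4*t^2 - 4*t - 16) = (t - 3)*(t - 2)^2*(t^2 + 6*t + 8) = (t - 3)*(t - 2)^2*(t + 4)*(t + 2)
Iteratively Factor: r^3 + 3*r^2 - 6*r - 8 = (r - 2)*(r^2 + 5*r + 4) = (r - 2)*(r + 1)*(r + 4)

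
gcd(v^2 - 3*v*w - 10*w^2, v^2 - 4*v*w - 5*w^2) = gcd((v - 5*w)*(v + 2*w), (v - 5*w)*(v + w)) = v - 5*w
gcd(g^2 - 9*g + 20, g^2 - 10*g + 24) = g - 4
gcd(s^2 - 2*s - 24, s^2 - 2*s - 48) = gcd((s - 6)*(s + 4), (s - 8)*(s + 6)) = 1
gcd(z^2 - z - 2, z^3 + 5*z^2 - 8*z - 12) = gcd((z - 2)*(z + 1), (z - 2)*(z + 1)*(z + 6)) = z^2 - z - 2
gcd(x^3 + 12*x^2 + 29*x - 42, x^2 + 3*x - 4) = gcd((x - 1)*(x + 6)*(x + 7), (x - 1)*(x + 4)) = x - 1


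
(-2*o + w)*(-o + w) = 2*o^2 - 3*o*w + w^2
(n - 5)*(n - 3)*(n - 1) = n^3 - 9*n^2 + 23*n - 15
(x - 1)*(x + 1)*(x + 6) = x^3 + 6*x^2 - x - 6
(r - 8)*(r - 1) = r^2 - 9*r + 8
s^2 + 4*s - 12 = (s - 2)*(s + 6)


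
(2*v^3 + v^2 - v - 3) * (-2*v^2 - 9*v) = -4*v^5 - 20*v^4 - 7*v^3 + 15*v^2 + 27*v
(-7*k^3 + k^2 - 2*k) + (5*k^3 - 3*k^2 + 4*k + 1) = -2*k^3 - 2*k^2 + 2*k + 1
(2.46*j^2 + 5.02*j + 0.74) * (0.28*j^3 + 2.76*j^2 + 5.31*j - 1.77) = 0.6888*j^5 + 8.1952*j^4 + 27.125*j^3 + 24.3444*j^2 - 4.956*j - 1.3098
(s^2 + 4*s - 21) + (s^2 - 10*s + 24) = 2*s^2 - 6*s + 3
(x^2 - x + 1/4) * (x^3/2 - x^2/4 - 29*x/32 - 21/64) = x^5/2 - 3*x^4/4 - 17*x^3/32 + 33*x^2/64 + 13*x/128 - 21/256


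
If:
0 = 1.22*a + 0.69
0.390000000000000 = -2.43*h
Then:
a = -0.57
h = -0.16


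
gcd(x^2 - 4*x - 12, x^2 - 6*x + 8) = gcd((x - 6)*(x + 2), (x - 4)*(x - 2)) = 1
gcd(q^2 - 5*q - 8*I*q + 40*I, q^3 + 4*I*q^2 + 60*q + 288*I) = q - 8*I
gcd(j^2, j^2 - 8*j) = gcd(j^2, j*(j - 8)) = j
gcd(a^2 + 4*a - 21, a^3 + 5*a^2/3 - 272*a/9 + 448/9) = a + 7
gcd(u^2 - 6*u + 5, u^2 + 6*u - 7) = u - 1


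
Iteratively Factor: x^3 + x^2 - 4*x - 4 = (x + 1)*(x^2 - 4) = (x - 2)*(x + 1)*(x + 2)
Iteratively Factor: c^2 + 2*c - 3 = (c + 3)*(c - 1)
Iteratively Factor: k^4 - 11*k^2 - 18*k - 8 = (k - 4)*(k^3 + 4*k^2 + 5*k + 2) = (k - 4)*(k + 1)*(k^2 + 3*k + 2) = (k - 4)*(k + 1)*(k + 2)*(k + 1)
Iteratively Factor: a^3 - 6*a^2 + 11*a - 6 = (a - 1)*(a^2 - 5*a + 6) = (a - 2)*(a - 1)*(a - 3)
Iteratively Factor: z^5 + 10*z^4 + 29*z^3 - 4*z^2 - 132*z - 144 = (z - 2)*(z^4 + 12*z^3 + 53*z^2 + 102*z + 72) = (z - 2)*(z + 3)*(z^3 + 9*z^2 + 26*z + 24) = (z - 2)*(z + 3)^2*(z^2 + 6*z + 8) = (z - 2)*(z + 2)*(z + 3)^2*(z + 4)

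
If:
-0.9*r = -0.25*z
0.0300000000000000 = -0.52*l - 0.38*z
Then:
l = -0.730769230769231*z - 0.0576923076923077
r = 0.277777777777778*z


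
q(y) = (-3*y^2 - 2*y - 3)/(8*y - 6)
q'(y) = (-6*y - 2)/(8*y - 6) - 8*(-3*y^2 - 2*y - 3)/(8*y - 6)^2 = 3*(-2*y^2 + 3*y + 3)/(16*y^2 - 24*y + 9)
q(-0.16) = 0.38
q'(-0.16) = 0.56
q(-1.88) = 0.47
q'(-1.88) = -0.26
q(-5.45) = 1.64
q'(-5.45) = -0.35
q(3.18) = -2.04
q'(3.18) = -0.24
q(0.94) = -4.95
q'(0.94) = 21.05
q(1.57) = -2.06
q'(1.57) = 0.78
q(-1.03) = 0.29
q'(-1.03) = -0.13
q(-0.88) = 0.27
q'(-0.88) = -0.08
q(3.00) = -2.00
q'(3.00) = -0.22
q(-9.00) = 2.92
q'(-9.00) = -0.37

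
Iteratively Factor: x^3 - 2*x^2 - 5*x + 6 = (x - 3)*(x^2 + x - 2) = (x - 3)*(x - 1)*(x + 2)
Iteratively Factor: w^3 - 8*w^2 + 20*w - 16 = (w - 4)*(w^2 - 4*w + 4) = (w - 4)*(w - 2)*(w - 2)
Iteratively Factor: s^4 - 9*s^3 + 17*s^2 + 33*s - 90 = (s - 3)*(s^3 - 6*s^2 - s + 30) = (s - 3)*(s + 2)*(s^2 - 8*s + 15) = (s - 3)^2*(s + 2)*(s - 5)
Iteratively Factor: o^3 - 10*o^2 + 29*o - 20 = (o - 1)*(o^2 - 9*o + 20) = (o - 5)*(o - 1)*(o - 4)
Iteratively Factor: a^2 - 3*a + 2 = (a - 2)*(a - 1)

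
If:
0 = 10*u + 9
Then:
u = -9/10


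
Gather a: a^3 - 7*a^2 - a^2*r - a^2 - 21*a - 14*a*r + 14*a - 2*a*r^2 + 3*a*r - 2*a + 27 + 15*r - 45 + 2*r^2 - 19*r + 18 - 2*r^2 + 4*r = a^3 + a^2*(-r - 8) + a*(-2*r^2 - 11*r - 9)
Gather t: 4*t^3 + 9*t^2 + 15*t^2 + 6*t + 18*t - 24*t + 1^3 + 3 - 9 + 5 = 4*t^3 + 24*t^2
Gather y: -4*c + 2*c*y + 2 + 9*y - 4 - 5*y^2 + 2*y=-4*c - 5*y^2 + y*(2*c + 11) - 2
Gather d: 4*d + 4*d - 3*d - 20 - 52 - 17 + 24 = 5*d - 65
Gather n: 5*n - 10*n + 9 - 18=-5*n - 9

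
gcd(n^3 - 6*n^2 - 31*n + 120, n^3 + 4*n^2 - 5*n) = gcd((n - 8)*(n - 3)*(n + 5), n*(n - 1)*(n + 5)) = n + 5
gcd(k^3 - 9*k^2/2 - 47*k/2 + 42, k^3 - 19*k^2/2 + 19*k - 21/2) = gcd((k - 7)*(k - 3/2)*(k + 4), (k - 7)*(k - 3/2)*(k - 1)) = k^2 - 17*k/2 + 21/2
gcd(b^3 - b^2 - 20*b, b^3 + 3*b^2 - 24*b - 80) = b^2 - b - 20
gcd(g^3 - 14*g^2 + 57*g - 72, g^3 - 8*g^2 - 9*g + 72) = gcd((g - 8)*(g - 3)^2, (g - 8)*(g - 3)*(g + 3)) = g^2 - 11*g + 24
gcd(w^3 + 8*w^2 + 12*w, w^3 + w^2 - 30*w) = w^2 + 6*w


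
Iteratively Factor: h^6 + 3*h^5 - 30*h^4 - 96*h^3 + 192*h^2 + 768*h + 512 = (h + 2)*(h^5 + h^4 - 32*h^3 - 32*h^2 + 256*h + 256) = (h + 2)*(h + 4)*(h^4 - 3*h^3 - 20*h^2 + 48*h + 64) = (h + 2)*(h + 4)^2*(h^3 - 7*h^2 + 8*h + 16) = (h - 4)*(h + 2)*(h + 4)^2*(h^2 - 3*h - 4) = (h - 4)^2*(h + 2)*(h + 4)^2*(h + 1)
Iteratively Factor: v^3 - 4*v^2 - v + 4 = (v + 1)*(v^2 - 5*v + 4) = (v - 4)*(v + 1)*(v - 1)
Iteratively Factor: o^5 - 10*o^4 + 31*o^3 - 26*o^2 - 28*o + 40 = (o - 2)*(o^4 - 8*o^3 + 15*o^2 + 4*o - 20) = (o - 2)*(o + 1)*(o^3 - 9*o^2 + 24*o - 20) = (o - 2)^2*(o + 1)*(o^2 - 7*o + 10) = (o - 5)*(o - 2)^2*(o + 1)*(o - 2)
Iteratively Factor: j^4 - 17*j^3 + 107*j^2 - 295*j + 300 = (j - 5)*(j^3 - 12*j^2 + 47*j - 60) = (j - 5)*(j - 3)*(j^2 - 9*j + 20) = (j - 5)^2*(j - 3)*(j - 4)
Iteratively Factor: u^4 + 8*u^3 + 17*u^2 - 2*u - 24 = (u + 3)*(u^3 + 5*u^2 + 2*u - 8) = (u + 2)*(u + 3)*(u^2 + 3*u - 4) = (u + 2)*(u + 3)*(u + 4)*(u - 1)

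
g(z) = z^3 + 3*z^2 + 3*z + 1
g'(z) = 3*z^2 + 6*z + 3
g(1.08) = 9.00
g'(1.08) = 12.98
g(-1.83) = -0.57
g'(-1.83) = 2.07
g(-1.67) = -0.30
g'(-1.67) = 1.35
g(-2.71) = -5.00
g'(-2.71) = 8.77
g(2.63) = 47.83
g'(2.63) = 39.53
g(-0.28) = 0.37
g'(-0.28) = 1.56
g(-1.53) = -0.15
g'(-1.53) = 0.84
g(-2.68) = -4.74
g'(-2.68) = 8.47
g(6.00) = 343.00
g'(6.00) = 147.00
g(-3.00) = -8.00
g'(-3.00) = 12.00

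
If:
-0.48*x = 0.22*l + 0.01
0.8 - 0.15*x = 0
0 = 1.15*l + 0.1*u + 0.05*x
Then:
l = -11.68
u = 131.67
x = 5.33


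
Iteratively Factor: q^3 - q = (q + 1)*(q^2 - q) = q*(q + 1)*(q - 1)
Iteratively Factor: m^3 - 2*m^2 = (m)*(m^2 - 2*m) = m*(m - 2)*(m)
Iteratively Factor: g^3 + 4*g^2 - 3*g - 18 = (g + 3)*(g^2 + g - 6) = (g - 2)*(g + 3)*(g + 3)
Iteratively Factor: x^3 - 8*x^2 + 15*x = (x)*(x^2 - 8*x + 15) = x*(x - 5)*(x - 3)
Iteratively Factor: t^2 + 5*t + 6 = (t + 2)*(t + 3)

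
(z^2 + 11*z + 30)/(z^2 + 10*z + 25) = (z + 6)/(z + 5)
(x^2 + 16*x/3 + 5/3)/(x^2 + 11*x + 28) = (3*x^2 + 16*x + 5)/(3*(x^2 + 11*x + 28))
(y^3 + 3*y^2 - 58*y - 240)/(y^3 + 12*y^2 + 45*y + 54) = (y^2 - 3*y - 40)/(y^2 + 6*y + 9)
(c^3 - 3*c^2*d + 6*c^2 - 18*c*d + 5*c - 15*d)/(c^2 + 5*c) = c - 3*d + 1 - 3*d/c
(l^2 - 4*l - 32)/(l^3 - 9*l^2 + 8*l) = (l + 4)/(l*(l - 1))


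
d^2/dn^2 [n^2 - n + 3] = 2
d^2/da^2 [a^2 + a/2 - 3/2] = 2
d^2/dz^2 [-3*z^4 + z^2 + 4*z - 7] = 2 - 36*z^2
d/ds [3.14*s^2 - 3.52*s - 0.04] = 6.28*s - 3.52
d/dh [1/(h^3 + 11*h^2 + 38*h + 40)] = (-3*h^2 - 22*h - 38)/(h^3 + 11*h^2 + 38*h + 40)^2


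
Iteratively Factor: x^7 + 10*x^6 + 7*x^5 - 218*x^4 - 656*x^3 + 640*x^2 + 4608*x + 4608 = (x + 2)*(x^6 + 8*x^5 - 9*x^4 - 200*x^3 - 256*x^2 + 1152*x + 2304) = (x + 2)*(x + 4)*(x^5 + 4*x^4 - 25*x^3 - 100*x^2 + 144*x + 576) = (x - 4)*(x + 2)*(x + 4)*(x^4 + 8*x^3 + 7*x^2 - 72*x - 144) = (x - 4)*(x - 3)*(x + 2)*(x + 4)*(x^3 + 11*x^2 + 40*x + 48) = (x - 4)*(x - 3)*(x + 2)*(x + 4)^2*(x^2 + 7*x + 12) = (x - 4)*(x - 3)*(x + 2)*(x + 3)*(x + 4)^2*(x + 4)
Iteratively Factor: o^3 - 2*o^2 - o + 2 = (o - 1)*(o^2 - o - 2) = (o - 1)*(o + 1)*(o - 2)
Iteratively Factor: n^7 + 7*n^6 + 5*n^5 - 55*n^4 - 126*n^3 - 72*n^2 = (n + 1)*(n^6 + 6*n^5 - n^4 - 54*n^3 - 72*n^2) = n*(n + 1)*(n^5 + 6*n^4 - n^3 - 54*n^2 - 72*n) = n*(n + 1)*(n + 3)*(n^4 + 3*n^3 - 10*n^2 - 24*n) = n*(n - 3)*(n + 1)*(n + 3)*(n^3 + 6*n^2 + 8*n) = n*(n - 3)*(n + 1)*(n + 3)*(n + 4)*(n^2 + 2*n) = n*(n - 3)*(n + 1)*(n + 2)*(n + 3)*(n + 4)*(n)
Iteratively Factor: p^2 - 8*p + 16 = (p - 4)*(p - 4)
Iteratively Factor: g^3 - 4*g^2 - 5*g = (g - 5)*(g^2 + g) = (g - 5)*(g + 1)*(g)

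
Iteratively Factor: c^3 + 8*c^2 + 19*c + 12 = (c + 4)*(c^2 + 4*c + 3) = (c + 1)*(c + 4)*(c + 3)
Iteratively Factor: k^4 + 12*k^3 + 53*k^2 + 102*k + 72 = (k + 3)*(k^3 + 9*k^2 + 26*k + 24) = (k + 2)*(k + 3)*(k^2 + 7*k + 12) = (k + 2)*(k + 3)^2*(k + 4)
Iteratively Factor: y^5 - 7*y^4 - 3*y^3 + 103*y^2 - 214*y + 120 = (y - 2)*(y^4 - 5*y^3 - 13*y^2 + 77*y - 60) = (y - 2)*(y - 1)*(y^3 - 4*y^2 - 17*y + 60) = (y - 2)*(y - 1)*(y + 4)*(y^2 - 8*y + 15) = (y - 3)*(y - 2)*(y - 1)*(y + 4)*(y - 5)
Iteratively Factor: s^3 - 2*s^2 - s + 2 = (s + 1)*(s^2 - 3*s + 2) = (s - 1)*(s + 1)*(s - 2)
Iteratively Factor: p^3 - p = (p + 1)*(p^2 - p) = (p - 1)*(p + 1)*(p)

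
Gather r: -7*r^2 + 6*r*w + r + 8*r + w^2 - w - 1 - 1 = -7*r^2 + r*(6*w + 9) + w^2 - w - 2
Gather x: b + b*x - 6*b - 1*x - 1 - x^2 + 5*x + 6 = -5*b - x^2 + x*(b + 4) + 5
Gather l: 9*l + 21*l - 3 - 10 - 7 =30*l - 20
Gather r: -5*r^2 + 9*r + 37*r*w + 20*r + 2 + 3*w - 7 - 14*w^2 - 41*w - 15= -5*r^2 + r*(37*w + 29) - 14*w^2 - 38*w - 20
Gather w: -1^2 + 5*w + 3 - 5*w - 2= 0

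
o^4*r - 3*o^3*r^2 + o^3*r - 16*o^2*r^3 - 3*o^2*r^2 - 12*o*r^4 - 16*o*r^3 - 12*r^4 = (o - 6*r)*(o + r)*(o + 2*r)*(o*r + r)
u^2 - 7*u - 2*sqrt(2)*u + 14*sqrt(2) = (u - 7)*(u - 2*sqrt(2))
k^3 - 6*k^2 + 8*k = k*(k - 4)*(k - 2)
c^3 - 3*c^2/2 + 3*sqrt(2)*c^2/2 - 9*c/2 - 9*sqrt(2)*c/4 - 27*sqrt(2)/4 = (c - 3)*(c + 3/2)*(c + 3*sqrt(2)/2)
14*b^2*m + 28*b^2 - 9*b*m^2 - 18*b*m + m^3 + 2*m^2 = (-7*b + m)*(-2*b + m)*(m + 2)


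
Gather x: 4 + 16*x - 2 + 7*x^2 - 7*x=7*x^2 + 9*x + 2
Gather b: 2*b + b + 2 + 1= 3*b + 3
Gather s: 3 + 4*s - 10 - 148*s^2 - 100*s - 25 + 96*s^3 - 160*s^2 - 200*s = 96*s^3 - 308*s^2 - 296*s - 32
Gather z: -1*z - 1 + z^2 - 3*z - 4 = z^2 - 4*z - 5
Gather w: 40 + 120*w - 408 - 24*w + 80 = 96*w - 288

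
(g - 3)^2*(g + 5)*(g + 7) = g^4 + 6*g^3 - 28*g^2 - 102*g + 315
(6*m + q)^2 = 36*m^2 + 12*m*q + q^2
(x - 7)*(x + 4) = x^2 - 3*x - 28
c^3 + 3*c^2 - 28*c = c*(c - 4)*(c + 7)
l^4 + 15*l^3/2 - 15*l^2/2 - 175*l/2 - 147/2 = (l - 7/2)*(l + 1)*(l + 3)*(l + 7)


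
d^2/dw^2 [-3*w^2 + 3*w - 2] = -6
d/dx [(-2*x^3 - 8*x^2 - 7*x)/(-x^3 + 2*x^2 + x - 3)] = 3*(-4*x^4 - 6*x^3 + 8*x^2 + 16*x + 7)/(x^6 - 4*x^5 + 2*x^4 + 10*x^3 - 11*x^2 - 6*x + 9)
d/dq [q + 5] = 1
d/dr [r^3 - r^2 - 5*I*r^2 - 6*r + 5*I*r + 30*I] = 3*r^2 - 2*r - 10*I*r - 6 + 5*I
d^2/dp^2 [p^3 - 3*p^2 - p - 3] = 6*p - 6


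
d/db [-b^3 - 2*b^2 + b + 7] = -3*b^2 - 4*b + 1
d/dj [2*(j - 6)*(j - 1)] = 4*j - 14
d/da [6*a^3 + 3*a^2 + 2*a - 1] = 18*a^2 + 6*a + 2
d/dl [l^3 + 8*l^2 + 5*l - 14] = 3*l^2 + 16*l + 5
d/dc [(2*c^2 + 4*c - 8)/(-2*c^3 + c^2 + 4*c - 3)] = 4*(c^3 + 5*c^2 - 6*c - 5)/(4*c^5 - 15*c^3 + 5*c^2 + 15*c - 9)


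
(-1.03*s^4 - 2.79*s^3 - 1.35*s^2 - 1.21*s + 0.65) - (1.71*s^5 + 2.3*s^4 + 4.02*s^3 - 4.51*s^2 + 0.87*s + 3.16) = -1.71*s^5 - 3.33*s^4 - 6.81*s^3 + 3.16*s^2 - 2.08*s - 2.51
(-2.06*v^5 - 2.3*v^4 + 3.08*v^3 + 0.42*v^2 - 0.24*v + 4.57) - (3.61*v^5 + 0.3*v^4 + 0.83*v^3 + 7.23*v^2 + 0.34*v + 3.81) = -5.67*v^5 - 2.6*v^4 + 2.25*v^3 - 6.81*v^2 - 0.58*v + 0.76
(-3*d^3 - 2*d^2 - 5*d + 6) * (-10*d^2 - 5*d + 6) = 30*d^5 + 35*d^4 + 42*d^3 - 47*d^2 - 60*d + 36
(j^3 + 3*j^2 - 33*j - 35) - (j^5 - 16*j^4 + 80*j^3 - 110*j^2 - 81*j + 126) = -j^5 + 16*j^4 - 79*j^3 + 113*j^2 + 48*j - 161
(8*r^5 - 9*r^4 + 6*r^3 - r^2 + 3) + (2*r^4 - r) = 8*r^5 - 7*r^4 + 6*r^3 - r^2 - r + 3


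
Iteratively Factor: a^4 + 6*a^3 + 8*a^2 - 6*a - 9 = (a + 1)*(a^3 + 5*a^2 + 3*a - 9) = (a + 1)*(a + 3)*(a^2 + 2*a - 3) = (a + 1)*(a + 3)^2*(a - 1)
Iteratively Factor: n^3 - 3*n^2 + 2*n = (n - 1)*(n^2 - 2*n) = (n - 2)*(n - 1)*(n)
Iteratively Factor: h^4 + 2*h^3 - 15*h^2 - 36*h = (h)*(h^3 + 2*h^2 - 15*h - 36) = h*(h + 3)*(h^2 - h - 12) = h*(h - 4)*(h + 3)*(h + 3)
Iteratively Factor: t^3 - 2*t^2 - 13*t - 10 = (t - 5)*(t^2 + 3*t + 2) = (t - 5)*(t + 2)*(t + 1)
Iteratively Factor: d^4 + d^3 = (d)*(d^3 + d^2) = d^2*(d^2 + d) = d^2*(d + 1)*(d)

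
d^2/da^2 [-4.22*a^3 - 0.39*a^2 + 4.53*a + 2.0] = -25.32*a - 0.78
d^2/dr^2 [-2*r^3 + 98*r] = -12*r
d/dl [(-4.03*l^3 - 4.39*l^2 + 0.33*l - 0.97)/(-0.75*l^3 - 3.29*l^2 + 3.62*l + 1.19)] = (-1.77635683940025e-15*l^5 + 9.9662*l^4 - 28.6822*l^3 - 31.3757*l^2 - 16.8308*l + 3.9041)/(0.5625*l^6 + 4.935*l^5 + 5.3941*l^4 - 25.6046*l^3 + 5.2742*l^2 + 8.6156*l + 1.4161)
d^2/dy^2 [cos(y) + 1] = -cos(y)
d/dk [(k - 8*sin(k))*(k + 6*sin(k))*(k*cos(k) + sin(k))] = -k^3*sin(k) + 4*k^2*sin(k)^2 + 4*k^2*cos(k) - 2*k^2 + 144*k*sin(k)^3 - 8*k*sin(k)*cos(k) - 94*k*sin(k) - 192*sin(k)^2*cos(k) - 2*sin(k)^2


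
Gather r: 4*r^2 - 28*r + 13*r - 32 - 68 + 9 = 4*r^2 - 15*r - 91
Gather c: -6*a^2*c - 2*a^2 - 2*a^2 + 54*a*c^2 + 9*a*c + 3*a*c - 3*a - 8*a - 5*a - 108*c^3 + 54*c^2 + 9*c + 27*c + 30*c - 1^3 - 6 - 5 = -4*a^2 - 16*a - 108*c^3 + c^2*(54*a + 54) + c*(-6*a^2 + 12*a + 66) - 12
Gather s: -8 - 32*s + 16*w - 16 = -32*s + 16*w - 24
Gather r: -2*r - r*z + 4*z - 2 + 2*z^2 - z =r*(-z - 2) + 2*z^2 + 3*z - 2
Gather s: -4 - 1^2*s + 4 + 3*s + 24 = 2*s + 24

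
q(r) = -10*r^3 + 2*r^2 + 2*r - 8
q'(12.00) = -4270.00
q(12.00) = -16976.00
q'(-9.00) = -2464.00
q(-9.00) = 7426.00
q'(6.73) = -1329.87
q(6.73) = -2952.17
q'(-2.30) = -165.90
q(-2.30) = 119.65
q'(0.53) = -4.31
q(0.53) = -7.87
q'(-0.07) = 1.57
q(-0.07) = -8.13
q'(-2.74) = -234.19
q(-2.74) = 207.24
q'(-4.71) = -682.36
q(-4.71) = 1071.82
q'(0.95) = -21.28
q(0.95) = -12.87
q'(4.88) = -692.91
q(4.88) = -1112.75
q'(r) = -30*r^2 + 4*r + 2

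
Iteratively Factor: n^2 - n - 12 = (n - 4)*(n + 3)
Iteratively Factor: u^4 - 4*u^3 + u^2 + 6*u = (u - 3)*(u^3 - u^2 - 2*u) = u*(u - 3)*(u^2 - u - 2) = u*(u - 3)*(u - 2)*(u + 1)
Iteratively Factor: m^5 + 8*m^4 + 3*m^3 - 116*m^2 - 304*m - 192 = (m + 1)*(m^4 + 7*m^3 - 4*m^2 - 112*m - 192) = (m + 1)*(m + 4)*(m^3 + 3*m^2 - 16*m - 48) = (m + 1)*(m + 3)*(m + 4)*(m^2 - 16) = (m - 4)*(m + 1)*(m + 3)*(m + 4)*(m + 4)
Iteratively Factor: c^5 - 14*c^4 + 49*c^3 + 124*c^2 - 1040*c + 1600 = (c - 4)*(c^4 - 10*c^3 + 9*c^2 + 160*c - 400) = (c - 4)^2*(c^3 - 6*c^2 - 15*c + 100) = (c - 4)^2*(c + 4)*(c^2 - 10*c + 25) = (c - 5)*(c - 4)^2*(c + 4)*(c - 5)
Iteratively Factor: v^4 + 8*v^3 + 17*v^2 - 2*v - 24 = (v + 3)*(v^3 + 5*v^2 + 2*v - 8) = (v - 1)*(v + 3)*(v^2 + 6*v + 8) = (v - 1)*(v + 3)*(v + 4)*(v + 2)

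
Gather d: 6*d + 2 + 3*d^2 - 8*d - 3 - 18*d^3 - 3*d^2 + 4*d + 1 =-18*d^3 + 2*d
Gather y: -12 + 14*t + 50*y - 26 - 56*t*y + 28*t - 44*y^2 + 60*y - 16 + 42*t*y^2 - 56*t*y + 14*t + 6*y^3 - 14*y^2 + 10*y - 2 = 56*t + 6*y^3 + y^2*(42*t - 58) + y*(120 - 112*t) - 56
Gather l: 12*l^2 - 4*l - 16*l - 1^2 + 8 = 12*l^2 - 20*l + 7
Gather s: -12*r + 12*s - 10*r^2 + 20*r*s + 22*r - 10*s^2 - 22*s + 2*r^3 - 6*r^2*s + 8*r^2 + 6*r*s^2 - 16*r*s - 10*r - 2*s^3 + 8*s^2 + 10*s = 2*r^3 - 2*r^2 - 2*s^3 + s^2*(6*r - 2) + s*(-6*r^2 + 4*r)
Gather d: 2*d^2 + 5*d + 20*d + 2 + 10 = 2*d^2 + 25*d + 12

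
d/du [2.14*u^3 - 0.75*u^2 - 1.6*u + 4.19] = 6.42*u^2 - 1.5*u - 1.6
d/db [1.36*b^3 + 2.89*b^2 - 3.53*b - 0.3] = 4.08*b^2 + 5.78*b - 3.53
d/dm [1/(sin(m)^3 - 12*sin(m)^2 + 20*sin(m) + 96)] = (-3*sin(m)^2 + 24*sin(m) - 20)*cos(m)/(sin(m)^3 - 12*sin(m)^2 + 20*sin(m) + 96)^2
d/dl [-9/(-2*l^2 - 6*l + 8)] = 9*(-2*l - 3)/(2*(l^2 + 3*l - 4)^2)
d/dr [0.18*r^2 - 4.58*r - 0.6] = 0.36*r - 4.58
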